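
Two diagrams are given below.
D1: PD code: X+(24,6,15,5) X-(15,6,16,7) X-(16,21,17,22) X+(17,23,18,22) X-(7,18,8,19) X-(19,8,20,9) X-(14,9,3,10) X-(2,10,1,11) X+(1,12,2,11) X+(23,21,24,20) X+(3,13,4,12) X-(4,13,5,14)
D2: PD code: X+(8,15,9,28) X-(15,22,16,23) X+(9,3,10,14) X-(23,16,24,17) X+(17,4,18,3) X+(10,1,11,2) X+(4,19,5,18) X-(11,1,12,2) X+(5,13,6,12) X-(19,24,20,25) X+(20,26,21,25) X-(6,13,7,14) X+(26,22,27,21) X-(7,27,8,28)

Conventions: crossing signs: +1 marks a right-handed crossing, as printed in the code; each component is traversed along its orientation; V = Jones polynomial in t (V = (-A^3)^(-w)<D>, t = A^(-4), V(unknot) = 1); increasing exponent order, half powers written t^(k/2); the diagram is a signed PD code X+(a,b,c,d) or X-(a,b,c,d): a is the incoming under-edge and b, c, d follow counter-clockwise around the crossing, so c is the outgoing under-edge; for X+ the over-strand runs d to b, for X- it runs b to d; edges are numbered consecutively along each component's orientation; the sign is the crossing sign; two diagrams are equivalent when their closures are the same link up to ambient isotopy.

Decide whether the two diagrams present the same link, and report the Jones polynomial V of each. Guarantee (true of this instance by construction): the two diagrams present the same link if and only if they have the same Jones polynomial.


same link: no
V(D1) = t^-3 + t^-2 + t^-1 + 1  [12 crossings, <D> = A^-6 + A^-2 + A^2 + A^6, w = -2]
V(D2) = 1 + t + t^2 + t^3  [14 crossings, <D> = A^-6 + A^-2 + A^2 + A^6, w = +2]
insight: comparing 2 Jones polynomials yields 2 groups


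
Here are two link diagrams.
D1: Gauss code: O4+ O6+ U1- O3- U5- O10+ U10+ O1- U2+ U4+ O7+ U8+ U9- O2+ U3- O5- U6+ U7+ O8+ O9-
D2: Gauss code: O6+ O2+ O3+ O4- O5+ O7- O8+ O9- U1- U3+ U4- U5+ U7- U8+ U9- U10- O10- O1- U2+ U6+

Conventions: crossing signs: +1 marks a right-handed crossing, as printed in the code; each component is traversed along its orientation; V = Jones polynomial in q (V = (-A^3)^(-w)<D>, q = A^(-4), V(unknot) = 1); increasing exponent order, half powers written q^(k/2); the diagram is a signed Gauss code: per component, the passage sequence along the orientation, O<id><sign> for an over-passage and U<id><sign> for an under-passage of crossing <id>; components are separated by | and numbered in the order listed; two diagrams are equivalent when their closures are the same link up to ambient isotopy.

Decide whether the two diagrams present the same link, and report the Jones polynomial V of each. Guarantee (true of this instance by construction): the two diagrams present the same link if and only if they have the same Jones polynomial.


same link: no
V(D1) = -q^-3 + 2q^-2 - 2q^-1 + 3 - 2q + 2q^2 - q^3  [10 crossings, <D> = -A^-6 + 2A^-2 - 2A^2 + 3A^6 - 2A^10 + 2A^14 - A^18, w = +2]
D2 (bracket 1; 10 crossings at w = 0): V = 1
note: 2 classes among 2 diagrams; unequal V(q) rules out equality


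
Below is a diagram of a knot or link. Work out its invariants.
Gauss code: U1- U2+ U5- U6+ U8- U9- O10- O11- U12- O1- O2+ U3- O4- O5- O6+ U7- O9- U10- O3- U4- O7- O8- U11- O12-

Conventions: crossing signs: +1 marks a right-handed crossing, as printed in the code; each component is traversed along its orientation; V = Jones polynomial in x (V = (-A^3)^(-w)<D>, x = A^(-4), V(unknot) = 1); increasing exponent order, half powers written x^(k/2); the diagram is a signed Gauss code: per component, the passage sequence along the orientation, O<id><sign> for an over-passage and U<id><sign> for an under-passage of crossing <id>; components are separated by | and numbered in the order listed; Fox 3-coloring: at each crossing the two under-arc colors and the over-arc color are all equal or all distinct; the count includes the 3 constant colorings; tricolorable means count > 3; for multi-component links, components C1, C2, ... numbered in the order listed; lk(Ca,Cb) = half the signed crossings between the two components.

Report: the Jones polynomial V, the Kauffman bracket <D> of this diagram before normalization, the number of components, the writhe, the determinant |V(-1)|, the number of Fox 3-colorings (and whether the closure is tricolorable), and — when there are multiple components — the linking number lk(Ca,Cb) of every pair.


Jones polynomial: V(x) = -x^-8 + x^-5 + x^-3
<D> = A^-12 + A^-4 - A^8; writhe -8
components 1, writhe -8 (12 crossings)
3-colorings: 9 of 3^12, det 3 — tricolorable
note: the span of V is 5, forcing >= 5 crossings in any diagram


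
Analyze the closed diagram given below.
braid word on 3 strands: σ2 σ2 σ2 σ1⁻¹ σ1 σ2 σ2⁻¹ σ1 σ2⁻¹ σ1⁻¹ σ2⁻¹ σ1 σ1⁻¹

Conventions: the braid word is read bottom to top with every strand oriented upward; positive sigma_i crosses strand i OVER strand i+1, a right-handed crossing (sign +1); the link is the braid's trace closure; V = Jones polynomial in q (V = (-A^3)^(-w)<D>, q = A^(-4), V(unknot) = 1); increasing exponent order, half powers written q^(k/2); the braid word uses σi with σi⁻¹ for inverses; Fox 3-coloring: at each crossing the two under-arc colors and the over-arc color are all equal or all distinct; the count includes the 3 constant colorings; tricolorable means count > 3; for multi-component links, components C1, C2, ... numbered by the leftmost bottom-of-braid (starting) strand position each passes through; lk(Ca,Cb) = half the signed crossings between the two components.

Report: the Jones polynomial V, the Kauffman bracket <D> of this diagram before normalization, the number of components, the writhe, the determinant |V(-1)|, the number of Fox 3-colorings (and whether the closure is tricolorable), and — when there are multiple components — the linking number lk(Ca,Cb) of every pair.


V = -q^(1/2) - q^(5/2)
<D> = A^-7 + A (w = +1)
2 components over 13 crossings, w = +1
lk(C1,C2): +1
3 Fox colorings among 3^13, |V(-1)| = 2: not tricolorable
why: w = +1 (over 13 crossings) is diagram-only; (-A^3)^(-1) removes it from V


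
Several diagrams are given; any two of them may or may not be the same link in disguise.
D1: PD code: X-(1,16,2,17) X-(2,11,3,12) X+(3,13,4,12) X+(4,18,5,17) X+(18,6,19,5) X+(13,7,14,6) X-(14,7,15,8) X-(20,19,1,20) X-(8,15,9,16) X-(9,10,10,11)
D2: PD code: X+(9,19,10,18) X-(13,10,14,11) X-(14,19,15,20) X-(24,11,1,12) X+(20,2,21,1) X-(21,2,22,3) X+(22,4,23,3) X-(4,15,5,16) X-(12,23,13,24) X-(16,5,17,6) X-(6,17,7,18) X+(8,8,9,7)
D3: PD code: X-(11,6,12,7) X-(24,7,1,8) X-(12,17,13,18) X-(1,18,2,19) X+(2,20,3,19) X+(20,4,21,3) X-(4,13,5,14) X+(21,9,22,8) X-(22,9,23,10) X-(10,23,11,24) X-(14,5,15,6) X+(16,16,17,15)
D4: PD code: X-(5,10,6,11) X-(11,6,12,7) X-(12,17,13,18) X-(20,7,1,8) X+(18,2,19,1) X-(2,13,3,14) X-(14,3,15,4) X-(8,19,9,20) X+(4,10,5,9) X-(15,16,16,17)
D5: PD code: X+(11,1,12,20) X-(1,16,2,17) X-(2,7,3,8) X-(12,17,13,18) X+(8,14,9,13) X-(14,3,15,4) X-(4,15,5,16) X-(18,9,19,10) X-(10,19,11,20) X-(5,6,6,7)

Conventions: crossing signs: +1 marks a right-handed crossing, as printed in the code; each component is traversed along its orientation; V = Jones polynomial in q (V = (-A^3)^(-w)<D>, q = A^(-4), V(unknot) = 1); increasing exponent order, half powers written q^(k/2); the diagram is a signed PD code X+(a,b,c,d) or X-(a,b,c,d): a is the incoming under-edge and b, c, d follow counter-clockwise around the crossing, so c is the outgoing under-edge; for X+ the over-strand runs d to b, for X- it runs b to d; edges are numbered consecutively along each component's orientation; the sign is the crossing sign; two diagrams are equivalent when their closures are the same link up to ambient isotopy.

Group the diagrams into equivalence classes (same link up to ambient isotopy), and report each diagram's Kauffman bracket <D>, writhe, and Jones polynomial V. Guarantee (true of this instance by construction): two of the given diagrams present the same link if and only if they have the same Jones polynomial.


equivalence classes: {D1} | {D2, D3, D4, D5}
D1 (bracket A^-6; 10 crossings at w = -2): V = 1
V(D2) = -q^-6 + q^-5 - q^-4 + 2q^-3 - q^-2 + q^-1  (w -4, c 12, <D> = A^-8 - A^-4 + 2 - A^4 + A^8 - A^12)
V(D3) = -q^-6 + q^-5 - q^-4 + 2q^-3 - q^-2 + q^-1  (w -4, c 12, <D> = A^-8 - A^-4 + 2 - A^4 + A^8 - A^12)
V(D4) = -q^-6 + q^-5 - q^-4 + 2q^-3 - q^-2 + q^-1  (w -6, c 10, <D> = A^-14 - A^-10 + 2A^-6 - A^-2 + A^2 - A^6)
V(D5) = -q^-6 + q^-5 - q^-4 + 2q^-3 - q^-2 + q^-1  [10 crossings, <D> = A^-14 - A^-10 + 2A^-6 - A^-2 + A^2 - A^6, w = -6]
observation: 2 values of V(q) split the 5 diagrams


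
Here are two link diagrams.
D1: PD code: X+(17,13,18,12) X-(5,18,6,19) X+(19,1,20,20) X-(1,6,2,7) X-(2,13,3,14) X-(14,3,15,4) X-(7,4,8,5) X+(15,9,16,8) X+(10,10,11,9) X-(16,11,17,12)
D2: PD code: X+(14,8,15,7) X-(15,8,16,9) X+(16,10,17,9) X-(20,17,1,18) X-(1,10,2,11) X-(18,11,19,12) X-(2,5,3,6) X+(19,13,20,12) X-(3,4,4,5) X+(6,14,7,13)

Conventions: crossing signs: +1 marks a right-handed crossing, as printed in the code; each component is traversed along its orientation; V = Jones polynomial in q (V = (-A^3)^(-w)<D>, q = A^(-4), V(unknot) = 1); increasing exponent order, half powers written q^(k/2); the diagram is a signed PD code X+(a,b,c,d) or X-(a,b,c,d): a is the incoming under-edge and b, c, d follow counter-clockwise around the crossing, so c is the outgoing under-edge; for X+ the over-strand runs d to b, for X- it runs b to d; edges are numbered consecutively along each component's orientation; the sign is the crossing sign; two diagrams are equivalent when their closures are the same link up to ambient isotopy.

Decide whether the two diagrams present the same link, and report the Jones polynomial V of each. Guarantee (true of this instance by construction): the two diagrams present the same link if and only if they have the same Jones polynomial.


same link: no
V(D1) = -q^-6 + q^-5 - q^-4 + 2q^-3 - q^-2 + q^-1  [10 crossings, <D> = A^-2 - A^2 + 2A^6 - A^10 + A^14 - A^18, w = -2]
V(D2) = 1  (w -2, c 10, <D> = A^-6)
note: 2 values of V(q) split the 2 diagrams


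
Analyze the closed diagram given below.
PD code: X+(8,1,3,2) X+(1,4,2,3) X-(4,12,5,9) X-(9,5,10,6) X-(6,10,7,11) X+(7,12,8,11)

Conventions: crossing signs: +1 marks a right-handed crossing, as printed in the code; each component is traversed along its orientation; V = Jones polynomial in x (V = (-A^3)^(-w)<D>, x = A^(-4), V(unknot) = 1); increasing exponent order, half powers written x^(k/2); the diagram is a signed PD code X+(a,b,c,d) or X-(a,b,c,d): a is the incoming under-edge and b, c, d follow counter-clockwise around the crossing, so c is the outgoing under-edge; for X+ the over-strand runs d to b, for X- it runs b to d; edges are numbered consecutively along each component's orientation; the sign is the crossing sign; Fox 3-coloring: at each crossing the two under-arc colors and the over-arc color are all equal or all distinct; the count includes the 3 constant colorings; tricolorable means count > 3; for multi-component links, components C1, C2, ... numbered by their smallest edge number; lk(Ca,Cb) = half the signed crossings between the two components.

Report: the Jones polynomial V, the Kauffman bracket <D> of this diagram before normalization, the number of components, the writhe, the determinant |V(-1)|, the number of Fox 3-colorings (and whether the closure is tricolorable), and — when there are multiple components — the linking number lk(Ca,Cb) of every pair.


Jones polynomial: V(x) = x^-2 + 2 + x^2
<D> = A^-8 + 2 + A^8; writhe 0
components 3, writhe 0 (6 crossings)
linking number lk(C1,C2) = +1
lk(C1,C3): 0
lk(C2,C3) = -1
3-colorings: 3 of 3^6, det 4 — not tricolorable
note: V is palindromic (span 4, det 4): x -> 1/x fixes it; necessary, not sufficient, for amphichirality


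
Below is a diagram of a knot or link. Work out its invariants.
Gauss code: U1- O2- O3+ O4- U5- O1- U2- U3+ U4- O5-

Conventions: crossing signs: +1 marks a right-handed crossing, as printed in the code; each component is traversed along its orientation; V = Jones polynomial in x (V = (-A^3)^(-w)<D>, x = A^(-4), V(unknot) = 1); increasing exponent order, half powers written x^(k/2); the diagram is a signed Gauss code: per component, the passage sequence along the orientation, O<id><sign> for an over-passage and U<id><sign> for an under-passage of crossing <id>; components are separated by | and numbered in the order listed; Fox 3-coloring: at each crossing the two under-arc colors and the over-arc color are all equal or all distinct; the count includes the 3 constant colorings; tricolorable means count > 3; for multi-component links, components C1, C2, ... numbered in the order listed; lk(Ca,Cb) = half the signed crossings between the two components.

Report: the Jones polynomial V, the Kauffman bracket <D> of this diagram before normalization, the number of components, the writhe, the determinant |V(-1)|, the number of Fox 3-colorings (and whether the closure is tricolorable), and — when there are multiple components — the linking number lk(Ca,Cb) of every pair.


Jones polynomial: V(x) = -x^-4 + x^-3 + x^-1
<D> = -A^-5 - A^3 + A^7; writhe -3
components 1, writhe -3 (5 crossings)
3-colorings: 9 of 3^5, det 3 — tricolorable
note: V spans 3 powers of x: at least 3 crossings in any diagram


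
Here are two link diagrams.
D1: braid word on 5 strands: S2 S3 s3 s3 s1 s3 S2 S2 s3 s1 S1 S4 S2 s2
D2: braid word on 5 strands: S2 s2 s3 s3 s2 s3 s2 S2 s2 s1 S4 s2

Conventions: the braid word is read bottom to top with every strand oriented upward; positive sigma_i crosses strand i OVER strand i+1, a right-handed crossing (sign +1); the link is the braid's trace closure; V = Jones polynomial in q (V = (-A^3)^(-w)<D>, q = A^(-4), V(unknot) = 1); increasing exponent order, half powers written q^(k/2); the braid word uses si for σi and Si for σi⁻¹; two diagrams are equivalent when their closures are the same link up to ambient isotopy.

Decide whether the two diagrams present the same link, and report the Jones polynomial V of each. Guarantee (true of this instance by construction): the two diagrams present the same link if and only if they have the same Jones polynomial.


equivalent: no
V(D1) = -q^-3 + 2q^-2 - 2q^-1 + 3 - 2q + 2q^2 - q^3  (w 0, c 14, <D> = -A^-12 + 2A^-8 - 2A^-4 + 3 - 2A^4 + 2A^8 - A^12)
D2 (bracket -A^-10 + A^-6 - A^-2 + A^2 + A^10; 12 crossings at w = +6): V = q^2 + q^4 - q^5 + q^6 - q^7
why: 2 classes among 2 diagrams; unequal V(q) rules out equality


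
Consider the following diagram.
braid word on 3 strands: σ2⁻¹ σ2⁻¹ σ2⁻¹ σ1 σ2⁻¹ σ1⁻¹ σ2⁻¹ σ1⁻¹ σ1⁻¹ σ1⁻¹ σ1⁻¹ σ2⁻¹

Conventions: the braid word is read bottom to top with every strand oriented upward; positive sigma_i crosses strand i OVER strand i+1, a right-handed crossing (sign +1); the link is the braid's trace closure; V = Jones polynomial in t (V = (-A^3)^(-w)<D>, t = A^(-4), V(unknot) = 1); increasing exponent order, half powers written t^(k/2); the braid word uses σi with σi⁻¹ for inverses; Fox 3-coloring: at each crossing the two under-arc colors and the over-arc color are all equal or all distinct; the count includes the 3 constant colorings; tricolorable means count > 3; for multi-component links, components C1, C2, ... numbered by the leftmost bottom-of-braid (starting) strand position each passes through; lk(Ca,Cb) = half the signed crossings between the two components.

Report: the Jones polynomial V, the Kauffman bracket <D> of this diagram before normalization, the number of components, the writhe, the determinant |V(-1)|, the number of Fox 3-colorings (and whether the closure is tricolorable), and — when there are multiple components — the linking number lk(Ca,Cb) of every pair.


V = t^-14 - 2t^-13 + 3t^-12 - 4t^-11 + 3t^-10 - 4t^-9 + 3t^-8 - 2t^-7 + 2t^-6 + t^-4
<D> = A^-14 + 2A^-6 - 2A^-2 + 3A^2 - 4A^6 + 3A^10 - 4A^14 + 3A^18 - 2A^22 + A^26 (w = -10)
1 component over 12 crossings, w = -10
3 Fox colorings among 3^12, |V(-1)| = 25: not tricolorable
why: the span of V is 10, forcing >= 10 crossings in any diagram


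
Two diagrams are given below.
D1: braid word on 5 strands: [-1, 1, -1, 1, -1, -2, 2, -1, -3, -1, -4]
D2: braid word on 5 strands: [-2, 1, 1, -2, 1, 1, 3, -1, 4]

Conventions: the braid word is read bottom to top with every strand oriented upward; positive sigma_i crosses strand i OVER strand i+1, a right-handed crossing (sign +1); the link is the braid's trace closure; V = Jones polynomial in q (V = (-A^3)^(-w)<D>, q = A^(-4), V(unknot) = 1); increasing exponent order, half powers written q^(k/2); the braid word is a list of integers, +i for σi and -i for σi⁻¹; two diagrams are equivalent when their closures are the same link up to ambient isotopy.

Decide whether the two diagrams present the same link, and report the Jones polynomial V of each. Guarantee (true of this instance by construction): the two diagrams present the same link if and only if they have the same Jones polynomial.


equivalent: no
D1 (bracket A^-13 + A^-9 + A^-5 - A^3; 11 crossings at w = -5): V = q^(-9/2) - q^(-5/2) - q^(-3/2) - q^(-1/2)
D2 (bracket -A^-5 + 2A^-1 - A^3 + 2A^7 - A^11 + A^15; 9 crossings at w = +3): V = -q^(-3/2) + q^(-1/2) - 2q^(1/2) + q^(3/2) - 2q^(5/2) + q^(7/2)
key observation: V(q) takes 2 values over 2 diagrams, fixing the grouping


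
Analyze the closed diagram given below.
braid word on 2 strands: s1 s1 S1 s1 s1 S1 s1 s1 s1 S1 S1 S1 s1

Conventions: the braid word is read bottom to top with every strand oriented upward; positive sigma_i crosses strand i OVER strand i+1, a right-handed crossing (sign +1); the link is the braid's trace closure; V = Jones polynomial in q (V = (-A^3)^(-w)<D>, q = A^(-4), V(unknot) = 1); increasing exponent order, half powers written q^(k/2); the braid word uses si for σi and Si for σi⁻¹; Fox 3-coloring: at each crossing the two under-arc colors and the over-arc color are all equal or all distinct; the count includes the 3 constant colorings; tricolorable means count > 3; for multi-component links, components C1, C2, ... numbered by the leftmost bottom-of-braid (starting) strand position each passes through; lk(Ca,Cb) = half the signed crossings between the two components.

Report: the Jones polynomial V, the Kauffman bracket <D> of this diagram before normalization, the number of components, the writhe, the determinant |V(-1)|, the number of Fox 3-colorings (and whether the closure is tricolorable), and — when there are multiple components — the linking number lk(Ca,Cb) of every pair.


V = q + q^3 - q^4
<D> = A^-7 - A^-3 - A^5 (w = +3)
1 component over 13 crossings, w = +3
9 Fox colorings among 3^13, |V(-1)| = 3: tricolorable
why: a (2,3) torus form — a single generator 3 times


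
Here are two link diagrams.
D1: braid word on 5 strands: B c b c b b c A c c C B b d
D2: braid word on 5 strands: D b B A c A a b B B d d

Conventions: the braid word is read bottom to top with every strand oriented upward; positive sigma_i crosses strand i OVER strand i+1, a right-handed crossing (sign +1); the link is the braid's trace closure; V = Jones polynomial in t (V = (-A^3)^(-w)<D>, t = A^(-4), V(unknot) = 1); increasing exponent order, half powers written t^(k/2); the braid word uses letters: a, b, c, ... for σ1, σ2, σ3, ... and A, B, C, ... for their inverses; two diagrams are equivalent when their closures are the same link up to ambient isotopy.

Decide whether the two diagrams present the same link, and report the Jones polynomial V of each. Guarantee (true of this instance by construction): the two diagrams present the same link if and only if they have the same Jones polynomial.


equivalent: no
D1 (bracket A^-14 - 2A^-10 + A^-6 - 2A^-2 + 2A^2 + A^10; 14 crossings at w = +6): V = t^2 + 2t^4 - 2t^5 + t^6 - 2t^7 + t^8
D2 (bracket 1; 12 crossings at w = 0): V = 1
key observation: V(t) takes 2 values over 2 diagrams, fixing the grouping


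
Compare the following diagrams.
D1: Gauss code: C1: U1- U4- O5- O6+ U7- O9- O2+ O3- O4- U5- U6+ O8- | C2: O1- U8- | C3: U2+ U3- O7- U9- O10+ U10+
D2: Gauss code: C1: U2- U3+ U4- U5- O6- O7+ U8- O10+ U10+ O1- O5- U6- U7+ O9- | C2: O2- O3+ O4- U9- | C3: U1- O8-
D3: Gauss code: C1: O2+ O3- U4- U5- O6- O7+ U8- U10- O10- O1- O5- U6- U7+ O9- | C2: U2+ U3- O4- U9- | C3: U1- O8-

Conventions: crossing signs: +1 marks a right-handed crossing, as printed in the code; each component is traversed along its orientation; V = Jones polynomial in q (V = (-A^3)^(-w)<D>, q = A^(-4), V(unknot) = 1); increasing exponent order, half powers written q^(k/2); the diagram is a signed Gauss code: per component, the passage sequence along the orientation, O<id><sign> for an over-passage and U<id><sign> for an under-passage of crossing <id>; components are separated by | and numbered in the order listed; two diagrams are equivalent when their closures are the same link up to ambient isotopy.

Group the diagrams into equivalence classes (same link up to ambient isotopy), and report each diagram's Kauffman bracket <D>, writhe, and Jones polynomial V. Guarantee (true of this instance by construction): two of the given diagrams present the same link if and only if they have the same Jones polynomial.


equivalence classes: {D1, D2, D3}
D1 (bracket A^-8 + 2 + A^8; 10 crossings at w = -4): V = q^-5 + 2q^-3 + q^-1
V(D2) = q^-5 + 2q^-3 + q^-1  [10 crossings, <D> = A^-8 + 2 + A^8, w = -4]
V(D3) = q^-5 + 2q^-3 + q^-1  [10 crossings, <D> = A^-14 + 2A^-6 + A^2, w = -6]
key observation: all 3 diagrams share one V(q), hence one class


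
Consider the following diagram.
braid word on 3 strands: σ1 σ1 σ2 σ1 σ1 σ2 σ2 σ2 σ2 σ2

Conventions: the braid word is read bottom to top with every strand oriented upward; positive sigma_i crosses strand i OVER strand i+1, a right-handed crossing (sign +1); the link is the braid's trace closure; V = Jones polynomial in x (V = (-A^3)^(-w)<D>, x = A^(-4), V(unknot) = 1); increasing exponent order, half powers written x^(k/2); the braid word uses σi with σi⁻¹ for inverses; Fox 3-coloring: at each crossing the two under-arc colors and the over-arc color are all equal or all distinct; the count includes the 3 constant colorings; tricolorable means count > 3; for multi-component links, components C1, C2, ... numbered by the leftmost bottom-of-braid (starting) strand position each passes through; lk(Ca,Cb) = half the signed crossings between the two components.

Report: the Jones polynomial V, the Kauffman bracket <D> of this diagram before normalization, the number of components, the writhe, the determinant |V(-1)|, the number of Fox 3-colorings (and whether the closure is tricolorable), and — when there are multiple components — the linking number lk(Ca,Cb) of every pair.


V = x^4 + x^6 + x^8 + x^12
<D> = A^-18 + A^-2 + A^6 + A^14 (w = +10)
3 components over 10 crossings, w = +10
lk(C1,C2): +1
lk(C1,C3) = +1
linking number lk(C2,C3) = +3
3 Fox colorings among 3^10, |V(-1)| = 4: not tricolorable
why: w = +10 (over 10 crossings) is diagram-only; (-A^3)^(-10) removes it from V


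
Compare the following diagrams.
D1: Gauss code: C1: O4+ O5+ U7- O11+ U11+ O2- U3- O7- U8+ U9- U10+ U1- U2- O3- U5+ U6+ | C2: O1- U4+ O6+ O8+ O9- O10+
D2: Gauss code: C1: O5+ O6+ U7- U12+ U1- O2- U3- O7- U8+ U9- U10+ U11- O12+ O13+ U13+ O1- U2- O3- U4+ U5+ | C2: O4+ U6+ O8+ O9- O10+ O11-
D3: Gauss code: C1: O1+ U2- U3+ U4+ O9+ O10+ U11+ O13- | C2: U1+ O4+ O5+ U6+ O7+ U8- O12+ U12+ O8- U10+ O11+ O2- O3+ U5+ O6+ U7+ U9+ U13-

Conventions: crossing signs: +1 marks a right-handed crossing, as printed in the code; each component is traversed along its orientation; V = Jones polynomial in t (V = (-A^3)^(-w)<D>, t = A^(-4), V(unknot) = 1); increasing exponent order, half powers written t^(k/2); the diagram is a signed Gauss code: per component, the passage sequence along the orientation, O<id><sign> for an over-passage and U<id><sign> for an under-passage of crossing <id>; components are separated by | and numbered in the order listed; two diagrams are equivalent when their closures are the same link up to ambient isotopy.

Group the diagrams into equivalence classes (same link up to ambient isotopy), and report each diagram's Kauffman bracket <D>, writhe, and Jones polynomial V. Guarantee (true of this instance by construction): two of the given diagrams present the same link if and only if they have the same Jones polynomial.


equivalence classes: {D1, D2} | {D3}
D1 (bracket A^-3 + 2A^5 - A^9 + A^13 - A^17; 11 crossings at w = +1): V = t^(-7/2) - t^(-5/2) + t^(-3/2) - 2t^(-1/2) - t^(3/2)
D2 (bracket A^-3 + 2A^5 - A^9 + A^13 - A^17; 13 crossings at w = +1): V = t^(-7/2) - t^(-5/2) + t^(-3/2) - 2t^(-1/2) - t^(3/2)
V(D3) = -t^(5/2) - t^(9/2) - t^(13/2) + t^(15/2)  (w +7, c 13, <D> = -A^-9 + A^-5 + A^3 + A^11)
observation: comparing 3 Jones polynomials yields 2 groups


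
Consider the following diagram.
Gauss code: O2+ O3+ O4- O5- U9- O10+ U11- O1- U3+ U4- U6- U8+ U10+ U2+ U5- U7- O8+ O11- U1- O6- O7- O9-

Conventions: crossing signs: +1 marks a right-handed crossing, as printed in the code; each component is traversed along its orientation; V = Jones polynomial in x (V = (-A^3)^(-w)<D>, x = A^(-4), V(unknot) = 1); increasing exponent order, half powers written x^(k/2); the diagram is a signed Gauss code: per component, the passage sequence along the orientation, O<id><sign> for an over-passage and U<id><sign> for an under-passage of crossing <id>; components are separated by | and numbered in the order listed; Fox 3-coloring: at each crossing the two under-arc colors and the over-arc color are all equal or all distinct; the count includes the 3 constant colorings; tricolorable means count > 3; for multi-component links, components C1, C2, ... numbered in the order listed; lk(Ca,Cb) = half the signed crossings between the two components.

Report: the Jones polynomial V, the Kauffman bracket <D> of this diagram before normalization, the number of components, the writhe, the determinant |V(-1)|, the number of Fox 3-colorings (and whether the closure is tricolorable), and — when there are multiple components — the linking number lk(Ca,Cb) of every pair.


Jones polynomial: V(x) = -x^-4 + x^-3 + x^-1
<D> = -A^-5 - A^3 + A^7; writhe -3
components 1, writhe -3 (11 crossings)
3-colorings: 9 of 3^11, det 3 — tricolorable
note: det 3 = |V(-1)|; divisible by 3, so tricolorable


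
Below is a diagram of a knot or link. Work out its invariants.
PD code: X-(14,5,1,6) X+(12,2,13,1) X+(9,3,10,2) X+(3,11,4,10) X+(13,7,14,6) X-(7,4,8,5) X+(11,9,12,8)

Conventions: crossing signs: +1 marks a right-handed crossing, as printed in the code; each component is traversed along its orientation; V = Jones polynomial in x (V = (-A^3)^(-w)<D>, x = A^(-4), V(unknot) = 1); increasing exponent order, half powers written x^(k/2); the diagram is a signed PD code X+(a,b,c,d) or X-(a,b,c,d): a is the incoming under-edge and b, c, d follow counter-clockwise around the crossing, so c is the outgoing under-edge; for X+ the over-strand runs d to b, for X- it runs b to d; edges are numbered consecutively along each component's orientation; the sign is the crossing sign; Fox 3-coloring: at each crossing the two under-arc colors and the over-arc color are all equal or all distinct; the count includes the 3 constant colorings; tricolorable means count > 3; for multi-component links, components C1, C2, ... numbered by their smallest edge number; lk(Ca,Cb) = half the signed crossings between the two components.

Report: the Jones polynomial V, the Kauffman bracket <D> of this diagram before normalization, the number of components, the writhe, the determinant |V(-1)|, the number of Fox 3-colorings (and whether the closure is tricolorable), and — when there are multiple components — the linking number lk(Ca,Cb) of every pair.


V(x) = x + x^3 - x^4
bracket: A^-7 - A^-3 - A^5, w = +3
1 component, writhe +3, over 7 crossings
det 3, colorings 9 of 3^7 — tricolorable
observation: w = +3 shifts under R1 moves; the (-A^3)^(-3) factor cancels that in V


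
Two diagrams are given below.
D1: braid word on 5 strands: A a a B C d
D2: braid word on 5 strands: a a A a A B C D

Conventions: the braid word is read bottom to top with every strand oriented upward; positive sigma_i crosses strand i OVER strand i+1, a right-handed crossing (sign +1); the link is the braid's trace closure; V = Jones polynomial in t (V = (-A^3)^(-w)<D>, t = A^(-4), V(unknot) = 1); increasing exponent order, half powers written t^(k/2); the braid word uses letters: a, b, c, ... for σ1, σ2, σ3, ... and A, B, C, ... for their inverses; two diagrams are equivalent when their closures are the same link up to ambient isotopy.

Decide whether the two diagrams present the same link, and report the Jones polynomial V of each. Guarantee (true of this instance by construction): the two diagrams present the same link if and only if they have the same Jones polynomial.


equivalent: yes
D1 (bracket 1; 6 crossings at w = 0): V = 1
D2 (bracket A^-6; 8 crossings at w = -2): V = 1
key observation: Markov moves rewrite D1 (6 crossings) into D2 (8)


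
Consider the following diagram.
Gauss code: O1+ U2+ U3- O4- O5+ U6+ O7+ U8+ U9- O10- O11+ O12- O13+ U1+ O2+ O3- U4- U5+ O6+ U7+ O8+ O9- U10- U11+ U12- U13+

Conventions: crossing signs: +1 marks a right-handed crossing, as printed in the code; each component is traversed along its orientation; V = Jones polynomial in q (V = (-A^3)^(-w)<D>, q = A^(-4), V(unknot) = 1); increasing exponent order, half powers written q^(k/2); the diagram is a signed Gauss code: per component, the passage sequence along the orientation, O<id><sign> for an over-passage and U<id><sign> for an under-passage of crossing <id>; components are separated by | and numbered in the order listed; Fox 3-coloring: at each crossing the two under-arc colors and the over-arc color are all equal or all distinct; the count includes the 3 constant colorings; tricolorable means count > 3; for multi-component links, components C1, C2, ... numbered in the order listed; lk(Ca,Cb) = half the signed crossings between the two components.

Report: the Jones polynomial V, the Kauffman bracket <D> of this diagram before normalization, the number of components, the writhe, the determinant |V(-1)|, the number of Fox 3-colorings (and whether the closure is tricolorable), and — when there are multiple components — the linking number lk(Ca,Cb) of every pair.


V = q + q^3 - q^4
<D> = A^-7 - A^-3 - A^5 (w = +3)
1 component over 13 crossings, w = +3
9 Fox colorings among 3^13, |V(-1)| = 3: tricolorable
why: w = +3 shifts under R1 moves; the (-A^3)^(-3) factor cancels that in V


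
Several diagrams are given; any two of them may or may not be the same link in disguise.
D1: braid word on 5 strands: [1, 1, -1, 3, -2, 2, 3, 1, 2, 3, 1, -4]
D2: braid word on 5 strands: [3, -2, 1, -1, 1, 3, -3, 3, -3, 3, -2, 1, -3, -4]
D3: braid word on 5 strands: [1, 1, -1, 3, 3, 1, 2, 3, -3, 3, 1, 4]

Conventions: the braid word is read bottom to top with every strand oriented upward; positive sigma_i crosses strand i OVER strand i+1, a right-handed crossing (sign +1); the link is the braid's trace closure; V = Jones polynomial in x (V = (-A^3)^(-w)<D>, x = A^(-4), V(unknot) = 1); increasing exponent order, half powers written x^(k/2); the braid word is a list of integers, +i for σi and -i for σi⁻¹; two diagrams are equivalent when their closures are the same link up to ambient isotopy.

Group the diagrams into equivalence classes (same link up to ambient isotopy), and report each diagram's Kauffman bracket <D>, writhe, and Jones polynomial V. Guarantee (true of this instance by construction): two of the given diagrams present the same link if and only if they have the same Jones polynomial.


grouping into links: {D1, D3} | {D2}
V(D1) = x^2 + 2x^4 - 2x^5 + x^6 - 2x^7 + x^8  (w +6, c 12, <D> = A^-14 - 2A^-10 + A^-6 - 2A^-2 + 2A^2 + A^10)
V(D2) = x^-2 - x^-1 + 1 - x + x^2  (w 0, c 14, <D> = A^-8 - A^-4 + 1 - A^4 + A^8)
V(D3) = x^2 + 2x^4 - 2x^5 + x^6 - 2x^7 + x^8  (w +8, c 12, <D> = A^-8 - 2A^-4 + 1 - 2A^4 + 2A^8 + A^16)
key observation: comparing 3 Jones polynomials yields 2 groups


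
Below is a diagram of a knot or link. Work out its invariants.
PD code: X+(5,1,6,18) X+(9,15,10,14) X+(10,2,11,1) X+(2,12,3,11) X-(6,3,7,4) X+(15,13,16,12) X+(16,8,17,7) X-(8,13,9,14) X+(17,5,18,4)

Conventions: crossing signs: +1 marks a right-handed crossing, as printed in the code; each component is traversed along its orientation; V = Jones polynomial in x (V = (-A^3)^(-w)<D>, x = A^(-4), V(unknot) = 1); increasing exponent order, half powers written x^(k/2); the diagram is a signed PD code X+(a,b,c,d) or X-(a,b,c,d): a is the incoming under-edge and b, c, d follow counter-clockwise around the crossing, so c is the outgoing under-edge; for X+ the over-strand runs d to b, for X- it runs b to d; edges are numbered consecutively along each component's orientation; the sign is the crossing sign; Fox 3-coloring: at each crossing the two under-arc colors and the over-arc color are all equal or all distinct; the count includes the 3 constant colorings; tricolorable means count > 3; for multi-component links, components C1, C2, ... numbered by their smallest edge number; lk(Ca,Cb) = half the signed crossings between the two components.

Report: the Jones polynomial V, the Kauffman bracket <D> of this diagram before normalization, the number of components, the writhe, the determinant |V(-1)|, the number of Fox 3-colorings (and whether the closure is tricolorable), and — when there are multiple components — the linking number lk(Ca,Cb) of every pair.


Jones polynomial: V(x) = x - x^2 + 2x^3 - x^4 + x^5 - x^6
<D> = A^-9 - A^-5 + A^-1 - 2A^3 + A^7 - A^11; writhe +5
components 1, writhe +5 (9 crossings)
3-colorings: 3 of 3^9, det 7 — not tricolorable
note: w = +5 shifts under R1 moves; the (-A^3)^(-5) factor cancels that in V


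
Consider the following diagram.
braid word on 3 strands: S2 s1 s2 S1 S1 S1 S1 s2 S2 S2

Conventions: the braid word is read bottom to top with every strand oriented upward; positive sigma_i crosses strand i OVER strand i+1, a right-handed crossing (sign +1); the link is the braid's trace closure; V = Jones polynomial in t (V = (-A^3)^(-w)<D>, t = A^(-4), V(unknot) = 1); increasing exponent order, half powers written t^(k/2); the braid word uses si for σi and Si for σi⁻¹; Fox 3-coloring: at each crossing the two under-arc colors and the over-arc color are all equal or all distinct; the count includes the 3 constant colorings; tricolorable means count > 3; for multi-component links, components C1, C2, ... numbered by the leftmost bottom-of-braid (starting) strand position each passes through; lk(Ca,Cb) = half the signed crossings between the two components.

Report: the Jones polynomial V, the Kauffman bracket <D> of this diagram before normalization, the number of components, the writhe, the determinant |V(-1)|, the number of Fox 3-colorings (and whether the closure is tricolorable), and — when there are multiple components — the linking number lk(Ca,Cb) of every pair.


V = -t^-7 + t^-6 - t^-5 + t^-4 + t^-2
<D> = A^-4 + A^4 - A^8 + A^12 - A^16 (w = -4)
1 component over 10 crossings, w = -4
3 Fox colorings among 3^10, |V(-1)| = 5: not tricolorable
why: V spans 5 powers of t: at least 5 crossings in any diagram


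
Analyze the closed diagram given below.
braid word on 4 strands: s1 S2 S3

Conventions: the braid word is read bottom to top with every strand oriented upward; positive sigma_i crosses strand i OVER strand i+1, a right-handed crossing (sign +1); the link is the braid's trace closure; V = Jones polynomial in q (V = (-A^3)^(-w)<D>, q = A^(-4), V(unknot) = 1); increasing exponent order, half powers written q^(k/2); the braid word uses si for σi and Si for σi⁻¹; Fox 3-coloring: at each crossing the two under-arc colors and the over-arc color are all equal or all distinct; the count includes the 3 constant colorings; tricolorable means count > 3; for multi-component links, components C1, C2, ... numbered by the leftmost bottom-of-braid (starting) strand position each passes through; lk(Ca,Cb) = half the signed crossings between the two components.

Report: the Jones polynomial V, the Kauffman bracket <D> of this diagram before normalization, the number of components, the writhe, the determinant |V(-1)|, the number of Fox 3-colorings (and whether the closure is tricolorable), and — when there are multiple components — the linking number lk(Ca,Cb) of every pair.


Jones polynomial: V(q) = 1
<D> = -A^-3; writhe -1
components 1, writhe -1 (3 crossings)
3-colorings: 3 of 3^3, det 1 — not tricolorable
note: w = -1 (over 3 crossings) is diagram-only; (-A^3)^(1) removes it from V


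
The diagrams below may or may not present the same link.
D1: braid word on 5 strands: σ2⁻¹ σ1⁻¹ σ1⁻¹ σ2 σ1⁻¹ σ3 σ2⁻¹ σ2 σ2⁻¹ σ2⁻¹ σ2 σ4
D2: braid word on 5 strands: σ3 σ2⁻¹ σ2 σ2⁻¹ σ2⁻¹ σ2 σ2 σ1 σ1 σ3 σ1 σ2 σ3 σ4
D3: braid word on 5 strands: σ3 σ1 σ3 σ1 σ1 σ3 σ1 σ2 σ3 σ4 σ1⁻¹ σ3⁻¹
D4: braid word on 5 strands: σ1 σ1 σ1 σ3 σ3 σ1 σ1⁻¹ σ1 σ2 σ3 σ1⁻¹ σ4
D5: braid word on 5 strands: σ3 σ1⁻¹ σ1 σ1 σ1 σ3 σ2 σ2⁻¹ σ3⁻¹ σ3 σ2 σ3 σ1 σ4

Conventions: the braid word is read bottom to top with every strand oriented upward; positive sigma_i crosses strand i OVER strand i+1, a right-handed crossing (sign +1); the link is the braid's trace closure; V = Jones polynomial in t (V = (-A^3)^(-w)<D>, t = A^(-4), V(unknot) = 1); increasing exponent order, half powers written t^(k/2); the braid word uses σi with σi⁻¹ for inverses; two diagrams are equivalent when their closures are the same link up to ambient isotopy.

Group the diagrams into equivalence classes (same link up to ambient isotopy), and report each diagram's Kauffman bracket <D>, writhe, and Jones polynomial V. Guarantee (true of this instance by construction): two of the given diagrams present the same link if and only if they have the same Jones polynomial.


classes: {D1} | {D2, D3, D4, D5}
V(D1) = -t^-6 + t^-5 - t^-4 + 2t^-3 - t^-2 + t^-1  [12 crossings, <D> = A^-2 - A^2 + 2A^6 - A^10 + A^14 - A^18, w = -2]
V(D2) = t^2 + 2t^4 - 2t^5 + t^6 - 2t^7 + t^8  (w +8, c 14, <D> = A^-8 - 2A^-4 + 1 - 2A^4 + 2A^8 + A^16)
D3 (bracket A^-8 - 2A^-4 + 1 - 2A^4 + 2A^8 + A^16; 12 crossings at w = +8): V = t^2 + 2t^4 - 2t^5 + t^6 - 2t^7 + t^8
V(D4) = t^2 + 2t^4 - 2t^5 + t^6 - 2t^7 + t^8  (w +8, c 12, <D> = A^-8 - 2A^-4 + 1 - 2A^4 + 2A^8 + A^16)
V(D5) = t^2 + 2t^4 - 2t^5 + t^6 - 2t^7 + t^8  [14 crossings, <D> = A^-8 - 2A^-4 + 1 - 2A^4 + 2A^8 + A^16, w = +8]
insight: V(t) takes 2 values over 5 diagrams, fixing the grouping


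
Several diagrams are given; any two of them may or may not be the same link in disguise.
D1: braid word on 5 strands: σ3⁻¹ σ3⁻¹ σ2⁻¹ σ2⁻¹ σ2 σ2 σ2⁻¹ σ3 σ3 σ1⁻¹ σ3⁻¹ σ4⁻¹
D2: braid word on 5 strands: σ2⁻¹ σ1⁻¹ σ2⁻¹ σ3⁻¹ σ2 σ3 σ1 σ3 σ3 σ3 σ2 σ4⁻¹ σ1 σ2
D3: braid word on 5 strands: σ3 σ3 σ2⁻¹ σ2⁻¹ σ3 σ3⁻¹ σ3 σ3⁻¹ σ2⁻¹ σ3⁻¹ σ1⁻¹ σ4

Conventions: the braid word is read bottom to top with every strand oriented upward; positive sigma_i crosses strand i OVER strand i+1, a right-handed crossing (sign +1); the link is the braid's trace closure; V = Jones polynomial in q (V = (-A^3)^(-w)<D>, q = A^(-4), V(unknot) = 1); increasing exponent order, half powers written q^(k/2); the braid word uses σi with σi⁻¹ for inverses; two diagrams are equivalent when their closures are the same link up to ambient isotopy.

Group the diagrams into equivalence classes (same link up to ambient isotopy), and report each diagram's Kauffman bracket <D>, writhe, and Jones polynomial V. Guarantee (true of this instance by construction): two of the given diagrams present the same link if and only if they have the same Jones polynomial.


equivalence classes: {D1} | {D2} | {D3}
D1 (bracket A^-12; 12 crossings at w = -4): V = 1
D2 (bracket -A^-4 + 1 + A^8; 14 crossings at w = +4): V = q + q^3 - q^4
V(D3) = -q^-4 + q^-3 + q^-1  [12 crossings, <D> = A^-2 + A^6 - A^10, w = -2]
key observation: 3 values of V(q) split the 3 diagrams


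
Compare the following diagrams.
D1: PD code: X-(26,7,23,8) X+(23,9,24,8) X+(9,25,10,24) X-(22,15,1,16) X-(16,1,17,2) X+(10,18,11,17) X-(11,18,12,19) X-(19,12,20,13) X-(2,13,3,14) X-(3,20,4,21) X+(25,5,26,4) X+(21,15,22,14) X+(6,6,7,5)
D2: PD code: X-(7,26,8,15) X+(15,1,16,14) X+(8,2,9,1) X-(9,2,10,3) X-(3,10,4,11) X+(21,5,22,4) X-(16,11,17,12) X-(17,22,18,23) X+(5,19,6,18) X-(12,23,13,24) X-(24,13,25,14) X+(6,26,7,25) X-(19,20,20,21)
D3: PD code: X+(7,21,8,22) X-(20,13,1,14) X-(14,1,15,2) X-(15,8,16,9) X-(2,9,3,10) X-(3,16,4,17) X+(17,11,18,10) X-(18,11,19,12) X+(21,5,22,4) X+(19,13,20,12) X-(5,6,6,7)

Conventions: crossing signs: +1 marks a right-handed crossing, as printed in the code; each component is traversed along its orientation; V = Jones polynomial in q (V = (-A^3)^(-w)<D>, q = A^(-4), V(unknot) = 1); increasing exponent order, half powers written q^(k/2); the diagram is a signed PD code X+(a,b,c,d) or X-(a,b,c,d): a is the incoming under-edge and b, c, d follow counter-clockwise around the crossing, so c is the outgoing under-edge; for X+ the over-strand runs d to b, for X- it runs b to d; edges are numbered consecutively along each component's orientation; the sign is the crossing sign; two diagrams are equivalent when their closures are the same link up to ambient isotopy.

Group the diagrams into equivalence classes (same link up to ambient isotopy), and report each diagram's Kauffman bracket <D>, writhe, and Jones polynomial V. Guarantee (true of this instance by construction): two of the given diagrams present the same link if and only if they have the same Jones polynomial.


equivalence classes: {D1, D3} | {D2}
D1 (bracket A^-9 + 2A^-1 - A^3 + A^7 - A^11; 13 crossings at w = -1): V = q^(-7/2) - q^(-5/2) + q^(-3/2) - 2q^(-1/2) - q^(3/2)
V(D2) = q^(-7/2) - 2q^(-5/2) + q^(-3/2) - 2q^(-1/2) + q^(1/2) - q^(3/2)  (w -3, c 13, <D> = A^-15 - A^-11 + 2A^-7 - A^-3 + 2A - A^5)
V(D3) = q^(-7/2) - q^(-5/2) + q^(-3/2) - 2q^(-1/2) - q^(3/2)  [11 crossings, <D> = A^-15 + 2A^-7 - A^-3 + A - A^5, w = -3]
key observation: comparing 3 Jones polynomials yields 2 groups
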